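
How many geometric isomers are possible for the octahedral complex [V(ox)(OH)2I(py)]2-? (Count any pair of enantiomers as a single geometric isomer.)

4

The six octahedral sites form three mutually perpendicular trans pairs.
Each ox is bidentate and must span two cis positions.
There are 4 geometric isomers: OH cis (3 arrangements, 2 chiral); OH trans.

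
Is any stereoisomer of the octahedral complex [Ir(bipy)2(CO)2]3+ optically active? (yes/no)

The six octahedral sites form three mutually perpendicular trans pairs.
Each bipy is bidentate and must span two cis positions.
The distinct arrangements are (2 in all): CO trans; CO cis (chiral).
One of these lacks any improper symmetry element and so occurs as an enantiomeric pair, giving 2 + 1 = 3 stereoisomers in total.

yes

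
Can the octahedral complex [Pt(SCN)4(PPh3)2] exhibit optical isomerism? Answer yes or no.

no

An octahedron has six vertices in three trans pairs; every non-trans pair is cis.
There are 2 geometric isomers: PPh3 trans; PPh3 cis.
Each arrangement has an internal mirror plane or centre of symmetry, so none is chiral.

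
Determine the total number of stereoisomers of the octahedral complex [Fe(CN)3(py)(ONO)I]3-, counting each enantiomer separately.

An octahedron has six vertices in three trans pairs; every non-trans pair is cis.
Systematic placement gives 4 geometric isomers: CN mer (3 arrangements); CN fac (chiral).
One of these lacks any improper symmetry element and so occurs as an enantiomeric pair, giving 4 + 1 = 5 stereoisomers in total.

5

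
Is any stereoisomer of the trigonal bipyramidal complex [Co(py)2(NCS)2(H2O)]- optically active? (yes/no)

yes

Systematic enumeration (placing each ligand type in turn and discarding arrangements equivalent by rotation or reflection) gives 5 geometric isomers.
One of these lacks any improper symmetry element and so occurs as an enantiomeric pair, giving 5 + 1 = 6 stereoisomers in total.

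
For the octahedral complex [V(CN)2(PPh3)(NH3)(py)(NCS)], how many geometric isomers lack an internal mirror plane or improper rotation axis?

The six octahedral sites form three mutually perpendicular trans pairs.
Exhaustive case analysis gives 9 geometric isomers.
Of these, 6 lack any improper symmetry element and so occur as enantiomeric pairs, giving 9 + 6 = 15 stereoisomers in total.

6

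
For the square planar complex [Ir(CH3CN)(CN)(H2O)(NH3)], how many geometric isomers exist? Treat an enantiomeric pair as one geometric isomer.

3

The distinct arrangements are (3 in all): (CH3CN/H2O trans, CN/NH3 trans); (CH3CN/NH3 trans, CN/H2O trans); (CH3CN/CN trans, H2O/NH3 trans).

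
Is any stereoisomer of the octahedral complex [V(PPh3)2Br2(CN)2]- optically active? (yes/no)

yes

The distinct arrangements are (5 in all): PPh3 trans, Br trans, CN trans; PPh3 cis, Br trans, CN cis; PPh3 trans, Br cis, CN cis; PPh3 cis, Br cis, CN cis (chiral); PPh3 cis, Br cis, CN trans.
One of these lacks any improper symmetry element and so occurs as an enantiomeric pair, giving 5 + 1 = 6 stereoisomers in total.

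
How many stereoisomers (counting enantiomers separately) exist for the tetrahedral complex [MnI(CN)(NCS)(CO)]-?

In a tetrahedral complex all four positions are equivalent and every pair of ligands is adjacent — there is no cis/trans distinction.
Only one geometric arrangement is possible; it has no improper symmetry element, so it exists as a pair of enantiomers (2 stereoisomers).

2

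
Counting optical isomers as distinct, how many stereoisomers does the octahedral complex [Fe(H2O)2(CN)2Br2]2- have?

6

The distinct arrangements are (5 in all): H2O trans, CN trans, Br trans; H2O cis, CN cis, Br trans; H2O trans, CN cis, Br cis; H2O cis, CN cis, Br cis (chiral); H2O cis, CN trans, Br cis.
One of these lacks any improper symmetry element and so occurs as an enantiomeric pair, giving 5 + 1 = 6 stereoisomers in total.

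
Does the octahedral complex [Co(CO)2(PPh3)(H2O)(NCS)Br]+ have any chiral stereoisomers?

yes

An octahedron has six vertices in three trans pairs; every non-trans pair is cis.
Placing the ligands in turn and identifying arrangements related by rotation or reflection leaves 9 distinct geometric isomers.
Of these, 6 lack any improper symmetry element and so occur as enantiomeric pairs, giving 9 + 6 = 15 stereoisomers in total.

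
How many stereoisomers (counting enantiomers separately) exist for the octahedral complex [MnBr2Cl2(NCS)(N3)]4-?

Systematic placement gives 6 geometric isomers: Br trans, Cl trans; Br trans, Cl cis; Br cis, Cl cis (3 arrangements, 2 chiral); Br cis, Cl trans.
Of these, 2 lack any improper symmetry element and so occur as enantiomeric pairs, giving 6 + 2 = 8 stereoisomers in total.

8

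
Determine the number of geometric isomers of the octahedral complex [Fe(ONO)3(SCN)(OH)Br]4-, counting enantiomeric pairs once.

4

In an octahedral complex each vertex has one trans partner and four cis neighbours.
Systematic placement gives 4 geometric isomers: ONO mer (3 arrangements); ONO fac (chiral).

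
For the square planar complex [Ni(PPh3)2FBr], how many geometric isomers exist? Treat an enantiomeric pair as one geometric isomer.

2

There are 2 geometric isomers: PPh3 cis; PPh3 trans.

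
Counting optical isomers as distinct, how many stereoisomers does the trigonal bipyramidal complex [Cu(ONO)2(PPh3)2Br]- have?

6

A trigonal bipyramid has two axial and three equatorial sites, which are chemically inequivalent.
Placing the ligands in turn and identifying arrangements related by rotation or reflection leaves 5 distinct geometric isomers.
One of these lacks any improper symmetry element and so occurs as an enantiomeric pair, giving 5 + 1 = 6 stereoisomers in total.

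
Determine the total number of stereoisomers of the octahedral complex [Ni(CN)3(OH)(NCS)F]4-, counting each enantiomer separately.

The distinct arrangements are (4 in all): CN mer (3 arrangements); CN fac (chiral).
One of these lacks any improper symmetry element and so occurs as an enantiomeric pair, giving 4 + 1 = 5 stereoisomers in total.

5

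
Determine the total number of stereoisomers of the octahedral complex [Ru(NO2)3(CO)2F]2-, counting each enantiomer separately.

3

An octahedron has six vertices in three trans pairs; every non-trans pair is cis.
Systematic placement gives 3 geometric isomers: NO2 mer, CO trans; NO2 mer, CO cis; NO2 fac, CO cis.
Each arrangement has an internal mirror plane or centre of symmetry, so none is chiral.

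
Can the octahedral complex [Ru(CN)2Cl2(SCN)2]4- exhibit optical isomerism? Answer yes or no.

yes

The six octahedral sites form three mutually perpendicular trans pairs.
Systematic placement gives 5 geometric isomers: CN trans, Cl trans, SCN trans; CN trans, Cl cis, SCN cis; CN cis, Cl cis, SCN trans; CN cis, Cl cis, SCN cis (chiral); CN cis, Cl trans, SCN cis.
One of these lacks any improper symmetry element and so occurs as an enantiomeric pair, giving 5 + 1 = 6 stereoisomers in total.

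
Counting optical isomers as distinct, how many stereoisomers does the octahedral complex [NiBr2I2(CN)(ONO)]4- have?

In an octahedral complex each vertex has one trans partner and four cis neighbours.
Working through the distinct placements yields 6 geometric isomers: Br trans, I cis; Br trans, I trans; Br cis, I cis (3 arrangements, 2 chiral); Br cis, I trans.
Of these, 2 lack any improper symmetry element and so occur as enantiomeric pairs, giving 6 + 2 = 8 stereoisomers in total.

8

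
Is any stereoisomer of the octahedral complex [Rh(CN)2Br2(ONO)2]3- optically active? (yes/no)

yes

There are 5 geometric isomers: CN trans, Br trans, ONO trans; CN cis, Br trans, ONO cis; CN cis, Br cis, ONO trans; CN cis, Br cis, ONO cis (chiral); CN trans, Br cis, ONO cis.
One of these lacks any improper symmetry element and so occurs as an enantiomeric pair, giving 5 + 1 = 6 stereoisomers in total.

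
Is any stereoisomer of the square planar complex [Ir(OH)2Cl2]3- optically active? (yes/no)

A square has two trans pairs of vertices; adjacent vertices are cis.
Systematic placement gives 2 geometric isomers: OH cis; OH trans.
Each arrangement has an internal mirror plane or centre of symmetry, so none is chiral.

no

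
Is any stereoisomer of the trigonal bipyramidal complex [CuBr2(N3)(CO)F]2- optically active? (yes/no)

In a trigonal bipyramid the two axial positions differ from the three equatorial ones.
Exhaustive case analysis gives 7 geometric isomers.
Of these, 3 lack any improper symmetry element and so occur as enantiomeric pairs, giving 7 + 3 = 10 stereoisomers in total.

yes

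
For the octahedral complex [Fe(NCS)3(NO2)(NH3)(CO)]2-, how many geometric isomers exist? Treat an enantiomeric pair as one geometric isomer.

The six octahedral sites form three mutually perpendicular trans pairs.
Systematic placement gives 4 geometric isomers: NCS mer (3 arrangements); NCS fac (chiral).

4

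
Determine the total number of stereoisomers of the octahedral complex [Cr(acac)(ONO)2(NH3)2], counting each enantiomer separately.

An octahedron has six vertices in three trans pairs; every non-trans pair is cis.
Each acac is bidentate and must span two cis positions.
There are 3 geometric isomers: ONO cis, NH3 trans; ONO cis, NH3 cis (chiral); ONO trans, NH3 cis.
One of these lacks any improper symmetry element and so occurs as an enantiomeric pair, giving 3 + 1 = 4 stereoisomers in total.

4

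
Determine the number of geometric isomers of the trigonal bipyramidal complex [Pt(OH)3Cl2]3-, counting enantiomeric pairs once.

A trigonal bipyramid has two axial and three equatorial sites, which are chemically inequivalent.
Systematic placement gives 3 geometric isomers: Cl both axial; Cl one axial, one equatorial; Cl both equatorial.

3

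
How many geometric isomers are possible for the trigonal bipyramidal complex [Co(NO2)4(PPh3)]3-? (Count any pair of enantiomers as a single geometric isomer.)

2

In a trigonal bipyramid the two axial positions differ from the three equatorial ones.
There are 2 geometric isomers: PPh3 equatorial; PPh3 axial.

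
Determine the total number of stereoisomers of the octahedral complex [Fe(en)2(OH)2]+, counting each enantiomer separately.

3

Each en is bidentate and must span two cis positions.
Systematic placement gives 2 geometric isomers: OH trans; OH cis (chiral).
One of these lacks any improper symmetry element and so occurs as an enantiomeric pair, giving 2 + 1 = 3 stereoisomers in total.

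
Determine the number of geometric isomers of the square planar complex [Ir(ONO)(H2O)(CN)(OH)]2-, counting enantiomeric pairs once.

3

A square has two trans pairs of vertices; adjacent vertices are cis.
There are 3 geometric isomers: (CN/OH trans, H2O/ONO trans); (CN/ONO trans, H2O/OH trans); (CN/H2O trans, OH/ONO trans).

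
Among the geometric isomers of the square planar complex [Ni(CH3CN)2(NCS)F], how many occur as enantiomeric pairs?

A square has two trans pairs of vertices; adjacent vertices are cis.
There are 2 geometric isomers: CH3CN cis; CH3CN trans.
Each arrangement has an internal mirror plane or centre of symmetry, so none is chiral.

0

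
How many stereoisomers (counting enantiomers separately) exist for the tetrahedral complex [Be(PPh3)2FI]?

1

All four vertices of a tetrahedron are equivalent and mutually adjacent, so cis/trans isomerism cannot arise.
Only one geometric arrangement is possible.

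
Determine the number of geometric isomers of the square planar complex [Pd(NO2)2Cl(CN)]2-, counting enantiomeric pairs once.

2

There are 2 geometric isomers: NO2 cis; NO2 trans.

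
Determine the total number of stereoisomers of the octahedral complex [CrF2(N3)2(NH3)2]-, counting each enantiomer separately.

An octahedron has six vertices in three trans pairs; every non-trans pair is cis.
Systematic placement gives 5 geometric isomers: F trans, N3 trans, NH3 trans; F trans, N3 cis, NH3 cis; F cis, N3 cis, NH3 trans; F cis, N3 cis, NH3 cis (chiral); F cis, N3 trans, NH3 cis.
One of these lacks any improper symmetry element and so occurs as an enantiomeric pair, giving 5 + 1 = 6 stereoisomers in total.

6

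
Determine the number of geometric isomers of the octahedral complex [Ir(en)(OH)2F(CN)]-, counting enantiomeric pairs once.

4

In an octahedral complex each vertex has one trans partner and four cis neighbours.
Each en is bidentate and must span two cis positions.
The distinct arrangements are (4 in all): OH cis (3 arrangements, 2 chiral); OH trans.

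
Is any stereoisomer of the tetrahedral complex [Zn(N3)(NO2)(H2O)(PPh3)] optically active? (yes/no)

In a tetrahedral complex all four positions are equivalent and every pair of ligands is adjacent — there is no cis/trans distinction.
Only one geometric arrangement is possible; it has no improper symmetry element, so it exists as a pair of enantiomers (2 stereoisomers).

yes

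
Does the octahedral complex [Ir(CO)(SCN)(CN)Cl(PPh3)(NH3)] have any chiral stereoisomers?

yes

The six octahedral sites form three mutually perpendicular trans pairs.
Exhaustive case analysis gives 15 geometric isomers.
Of these, 15 lack any improper symmetry element and so occur as enantiomeric pairs, giving 15 + 15 = 30 stereoisomers in total.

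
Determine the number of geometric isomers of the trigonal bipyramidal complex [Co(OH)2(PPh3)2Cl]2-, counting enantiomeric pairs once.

5

In a trigonal bipyramid the two axial positions differ from the three equatorial ones.
Systematic enumeration (placing each ligand type in turn and discarding arrangements equivalent by rotation or reflection) gives 5 geometric isomers.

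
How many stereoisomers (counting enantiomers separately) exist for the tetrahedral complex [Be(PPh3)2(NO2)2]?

All four vertices of a tetrahedron are equivalent and mutually adjacent, so cis/trans isomerism cannot arise.
Only one geometric arrangement is possible.

1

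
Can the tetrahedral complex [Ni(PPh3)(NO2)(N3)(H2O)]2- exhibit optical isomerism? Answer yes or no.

In a tetrahedral complex all four positions are equivalent and every pair of ligands is adjacent — there is no cis/trans distinction.
Only one geometric arrangement is possible; it has no improper symmetry element, so it exists as a pair of enantiomers (2 stereoisomers).

yes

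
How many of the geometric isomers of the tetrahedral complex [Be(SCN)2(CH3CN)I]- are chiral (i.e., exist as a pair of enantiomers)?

In a tetrahedral complex all four positions are equivalent and every pair of ligands is adjacent — there is no cis/trans distinction.
Only one geometric arrangement is possible.

0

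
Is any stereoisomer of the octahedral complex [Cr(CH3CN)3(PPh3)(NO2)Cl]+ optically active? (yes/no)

yes

An octahedron has six vertices in three trans pairs; every non-trans pair is cis.
Working through the distinct placements yields 4 geometric isomers: CH3CN mer (3 arrangements); CH3CN fac (chiral).
One of these lacks any improper symmetry element and so occurs as an enantiomeric pair, giving 4 + 1 = 5 stereoisomers in total.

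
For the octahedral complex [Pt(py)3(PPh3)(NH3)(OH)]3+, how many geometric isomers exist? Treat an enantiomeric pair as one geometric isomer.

4

Systematic placement gives 4 geometric isomers: py mer (3 arrangements); py fac (chiral).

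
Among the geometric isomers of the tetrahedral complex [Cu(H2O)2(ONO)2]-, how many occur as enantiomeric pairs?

In a tetrahedral complex all four positions are equivalent and every pair of ligands is adjacent — there is no cis/trans distinction.
Only one geometric arrangement is possible.

0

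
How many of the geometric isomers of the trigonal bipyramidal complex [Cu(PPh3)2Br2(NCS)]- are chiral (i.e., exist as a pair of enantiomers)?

1

A trigonal bipyramid has two axial and three equatorial sites, which are chemically inequivalent.
Systematic enumeration (placing each ligand type in turn and discarding arrangements equivalent by rotation or reflection) gives 5 geometric isomers.
One of these lacks any improper symmetry element and so occurs as an enantiomeric pair, giving 5 + 1 = 6 stereoisomers in total.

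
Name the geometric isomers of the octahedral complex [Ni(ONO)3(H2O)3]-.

Systematic placement gives 2 geometric isomers: ONO mer; ONO fac.

fac and mer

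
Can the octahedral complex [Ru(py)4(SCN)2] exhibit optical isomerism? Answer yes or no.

An octahedron has six vertices in three trans pairs; every non-trans pair is cis.
Working through the distinct placements yields 2 geometric isomers: SCN trans; SCN cis.
Each arrangement has an internal mirror plane or centre of symmetry, so none is chiral.

no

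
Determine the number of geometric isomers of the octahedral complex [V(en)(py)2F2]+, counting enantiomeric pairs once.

The six octahedral sites form three mutually perpendicular trans pairs.
Each en is bidentate and must span two cis positions.
Working through the distinct placements yields 3 geometric isomers: py cis, F trans; py trans, F cis; py cis, F cis (chiral).

3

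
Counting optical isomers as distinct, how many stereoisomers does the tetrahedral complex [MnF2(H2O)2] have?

1

Only one geometric arrangement is possible.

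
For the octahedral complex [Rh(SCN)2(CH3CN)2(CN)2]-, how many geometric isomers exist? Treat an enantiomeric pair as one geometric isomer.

5

The six octahedral sites form three mutually perpendicular trans pairs.
There are 5 geometric isomers: SCN trans, CH3CN trans, CN trans; SCN cis, CH3CN trans, CN cis; SCN trans, CH3CN cis, CN cis; SCN cis, CH3CN cis, CN cis (chiral); SCN cis, CH3CN cis, CN trans.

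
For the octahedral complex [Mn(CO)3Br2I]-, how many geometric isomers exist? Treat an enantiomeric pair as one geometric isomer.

3

Working through the distinct placements yields 3 geometric isomers: CO mer, Br trans; CO fac, Br cis; CO mer, Br cis.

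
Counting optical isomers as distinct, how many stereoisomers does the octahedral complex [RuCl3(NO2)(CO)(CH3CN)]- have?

5

In an octahedral complex each vertex has one trans partner and four cis neighbours.
There are 4 geometric isomers: Cl mer (3 arrangements); Cl fac (chiral).
One of these lacks any improper symmetry element and so occurs as an enantiomeric pair, giving 4 + 1 = 5 stereoisomers in total.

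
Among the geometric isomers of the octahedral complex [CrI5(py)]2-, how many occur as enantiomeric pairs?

Only one geometric arrangement is possible.

0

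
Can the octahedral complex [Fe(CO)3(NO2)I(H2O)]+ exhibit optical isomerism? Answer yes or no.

In an octahedral complex each vertex has one trans partner and four cis neighbours.
Systematic placement gives 4 geometric isomers: CO mer (3 arrangements); CO fac (chiral).
One of these lacks any improper symmetry element and so occurs as an enantiomeric pair, giving 4 + 1 = 5 stereoisomers in total.

yes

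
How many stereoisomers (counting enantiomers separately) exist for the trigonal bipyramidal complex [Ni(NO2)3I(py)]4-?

4

A trigonal bipyramid has two axial and three equatorial sites, which are chemically inequivalent.
There are 4 geometric isomers: I axial, py equatorial; I axial, py axial; I equatorial, py equatorial; I equatorial, py axial.
Each arrangement has an internal mirror plane or centre of symmetry, so none is chiral.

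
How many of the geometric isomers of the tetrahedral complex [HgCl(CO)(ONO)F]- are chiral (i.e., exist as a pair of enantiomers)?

Only one geometric arrangement is possible; it has no improper symmetry element, so it exists as a pair of enantiomers (2 stereoisomers).

1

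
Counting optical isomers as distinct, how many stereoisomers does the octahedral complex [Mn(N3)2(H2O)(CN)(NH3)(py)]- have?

The six octahedral sites form three mutually perpendicular trans pairs.
Exhaustive case analysis gives 9 geometric isomers.
Of these, 6 lack any improper symmetry element and so occur as enantiomeric pairs, giving 9 + 6 = 15 stereoisomers in total.

15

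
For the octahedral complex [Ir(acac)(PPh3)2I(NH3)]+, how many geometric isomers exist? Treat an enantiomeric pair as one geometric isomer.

An octahedron has six vertices in three trans pairs; every non-trans pair is cis.
Each acac is bidentate and must span two cis positions.
The distinct arrangements are (4 in all): PPh3 cis (3 arrangements, 2 chiral); PPh3 trans.

4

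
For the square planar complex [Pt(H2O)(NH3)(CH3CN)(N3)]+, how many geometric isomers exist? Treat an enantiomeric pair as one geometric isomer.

3

A square has two trans pairs of vertices; adjacent vertices are cis.
The distinct arrangements are (3 in all): (CH3CN/N3 trans, H2O/NH3 trans); (CH3CN/NH3 trans, H2O/N3 trans); (CH3CN/H2O trans, N3/NH3 trans).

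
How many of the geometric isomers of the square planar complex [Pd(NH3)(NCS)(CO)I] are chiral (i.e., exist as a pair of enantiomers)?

0

A square has two trans pairs of vertices; adjacent vertices are cis.
Systematic placement gives 3 geometric isomers: (CO/NCS trans, I/NH3 trans); (CO/NH3 trans, I/NCS trans); (CO/I trans, NCS/NH3 trans).
Each arrangement has an internal mirror plane or centre of symmetry, so none is chiral.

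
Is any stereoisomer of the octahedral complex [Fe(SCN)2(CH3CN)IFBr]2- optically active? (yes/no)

yes

Systematic enumeration (placing each ligand type in turn and discarding arrangements equivalent by rotation or reflection) gives 9 geometric isomers.
Of these, 6 lack any improper symmetry element and so occur as enantiomeric pairs, giving 9 + 6 = 15 stereoisomers in total.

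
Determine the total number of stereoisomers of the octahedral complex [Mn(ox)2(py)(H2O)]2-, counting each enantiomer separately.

The six octahedral sites form three mutually perpendicular trans pairs.
Each ox is bidentate and must span two cis positions.
Working through the distinct placements yields 2 geometric isomers: py and H2O mutually cis (chiral); py and H2O mutually trans.
One of these lacks any improper symmetry element and so occurs as an enantiomeric pair, giving 2 + 1 = 3 stereoisomers in total.

3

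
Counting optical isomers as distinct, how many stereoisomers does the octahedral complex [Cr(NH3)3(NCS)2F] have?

3

There are 3 geometric isomers: NH3 mer, NCS cis; NH3 mer, NCS trans; NH3 fac, NCS cis.
Each arrangement has an internal mirror plane or centre of symmetry, so none is chiral.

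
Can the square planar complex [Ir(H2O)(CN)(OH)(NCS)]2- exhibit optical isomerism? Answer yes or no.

no

In a square planar complex each vertex has one trans partner and two cis neighbours.
There are 3 geometric isomers: (CN/NCS trans, H2O/OH trans); (CN/OH trans, H2O/NCS trans); (CN/H2O trans, NCS/OH trans).
Each arrangement has an internal mirror plane or centre of symmetry, so none is chiral.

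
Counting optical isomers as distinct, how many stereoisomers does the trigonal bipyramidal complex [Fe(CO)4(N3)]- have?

2

A trigonal bipyramid has two axial and three equatorial sites, which are chemically inequivalent.
There are 2 geometric isomers: N3 equatorial; N3 axial.
Each arrangement has an internal mirror plane or centre of symmetry, so none is chiral.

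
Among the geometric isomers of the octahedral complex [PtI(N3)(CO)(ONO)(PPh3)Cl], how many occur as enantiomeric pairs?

15

In an octahedral complex each vertex has one trans partner and four cis neighbours.
Exhaustive case analysis gives 15 geometric isomers.
Of these, 15 lack any improper symmetry element and so occur as enantiomeric pairs, giving 15 + 15 = 30 stereoisomers in total.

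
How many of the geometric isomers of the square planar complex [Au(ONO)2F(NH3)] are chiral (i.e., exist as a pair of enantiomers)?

A square has two trans pairs of vertices; adjacent vertices are cis.
There are 2 geometric isomers: ONO cis; ONO trans.
Each arrangement has an internal mirror plane or centre of symmetry, so none is chiral.

0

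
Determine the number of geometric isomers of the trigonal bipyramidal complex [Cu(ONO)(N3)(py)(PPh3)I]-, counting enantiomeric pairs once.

A trigonal bipyramid has two axial and three equatorial sites, which are chemically inequivalent.
Systematic enumeration (placing each ligand type in turn and discarding arrangements equivalent by rotation or reflection) gives 10 geometric isomers.

10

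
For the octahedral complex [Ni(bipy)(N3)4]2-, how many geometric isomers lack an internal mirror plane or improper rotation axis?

Each bipy is bidentate and must span two cis positions.
Only one geometric arrangement is possible.

0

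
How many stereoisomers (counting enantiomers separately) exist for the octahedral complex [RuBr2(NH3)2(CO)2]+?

6

An octahedron has six vertices in three trans pairs; every non-trans pair is cis.
There are 5 geometric isomers: Br trans, NH3 trans, CO trans; Br trans, NH3 cis, CO cis; Br cis, NH3 trans, CO cis; Br cis, NH3 cis, CO cis (chiral); Br cis, NH3 cis, CO trans.
One of these lacks any improper symmetry element and so occurs as an enantiomeric pair, giving 5 + 1 = 6 stereoisomers in total.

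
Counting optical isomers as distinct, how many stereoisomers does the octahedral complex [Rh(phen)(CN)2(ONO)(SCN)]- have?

6

Each phen is bidentate and must span two cis positions.
The distinct arrangements are (4 in all): CN trans; CN cis (3 arrangements, 2 chiral).
Of these, 2 lack any improper symmetry element and so occur as enantiomeric pairs, giving 4 + 2 = 6 stereoisomers in total.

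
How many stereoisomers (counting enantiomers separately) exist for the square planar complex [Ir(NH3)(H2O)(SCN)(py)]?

A square has two trans pairs of vertices; adjacent vertices are cis.
There are 3 geometric isomers: (H2O/SCN trans, NH3/py trans); (H2O/py trans, NH3/SCN trans); (H2O/NH3 trans, SCN/py trans).
Each arrangement has an internal mirror plane or centre of symmetry, so none is chiral.

3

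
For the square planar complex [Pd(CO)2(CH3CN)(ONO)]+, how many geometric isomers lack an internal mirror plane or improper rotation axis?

0

In a square planar complex each vertex has one trans partner and two cis neighbours.
The distinct arrangements are (2 in all): CO cis; CO trans.
Each arrangement has an internal mirror plane or centre of symmetry, so none is chiral.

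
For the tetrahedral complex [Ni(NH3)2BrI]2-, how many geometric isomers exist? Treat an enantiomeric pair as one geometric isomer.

In a tetrahedral complex all four positions are equivalent and every pair of ligands is adjacent — there is no cis/trans distinction.
Only one geometric arrangement is possible.

1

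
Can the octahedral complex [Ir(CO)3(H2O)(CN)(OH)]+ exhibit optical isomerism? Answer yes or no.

yes

An octahedron has six vertices in three trans pairs; every non-trans pair is cis.
Systematic placement gives 4 geometric isomers: CO mer (3 arrangements); CO fac (chiral).
One of these lacks any improper symmetry element and so occurs as an enantiomeric pair, giving 4 + 1 = 5 stereoisomers in total.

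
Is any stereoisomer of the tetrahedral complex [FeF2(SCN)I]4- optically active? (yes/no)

All four vertices of a tetrahedron are equivalent and mutually adjacent, so cis/trans isomerism cannot arise.
Only one geometric arrangement is possible.

no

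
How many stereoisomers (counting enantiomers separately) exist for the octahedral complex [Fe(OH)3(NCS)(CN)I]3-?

Working through the distinct placements yields 4 geometric isomers: OH mer (3 arrangements); OH fac (chiral).
One of these lacks any improper symmetry element and so occurs as an enantiomeric pair, giving 4 + 1 = 5 stereoisomers in total.

5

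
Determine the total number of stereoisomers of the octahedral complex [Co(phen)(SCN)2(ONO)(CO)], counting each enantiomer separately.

6

The six octahedral sites form three mutually perpendicular trans pairs.
Each phen is bidentate and must span two cis positions.
The distinct arrangements are (4 in all): SCN cis (3 arrangements, 2 chiral); SCN trans.
Of these, 2 lack any improper symmetry element and so occur as enantiomeric pairs, giving 4 + 2 = 6 stereoisomers in total.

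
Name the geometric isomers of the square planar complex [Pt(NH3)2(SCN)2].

There are 2 geometric isomers: NH3 cis; NH3 trans.

cis and trans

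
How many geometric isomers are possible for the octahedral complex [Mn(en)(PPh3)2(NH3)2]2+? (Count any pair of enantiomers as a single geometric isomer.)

3

In an octahedral complex each vertex has one trans partner and four cis neighbours.
Each en is bidentate and must span two cis positions.
Systematic placement gives 3 geometric isomers: PPh3 cis, NH3 trans; PPh3 cis, NH3 cis (chiral); PPh3 trans, NH3 cis.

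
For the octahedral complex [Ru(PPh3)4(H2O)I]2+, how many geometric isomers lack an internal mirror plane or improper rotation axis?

There are 2 geometric isomers: H2O and I mutually trans; H2O and I mutually cis.
Each arrangement has an internal mirror plane or centre of symmetry, so none is chiral.

0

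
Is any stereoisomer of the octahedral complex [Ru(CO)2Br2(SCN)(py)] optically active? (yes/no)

yes

The six octahedral sites form three mutually perpendicular trans pairs.
The distinct arrangements are (6 in all): CO trans, Br trans; CO cis, Br trans; CO cis, Br cis (3 arrangements, 2 chiral); CO trans, Br cis.
Of these, 2 lack any improper symmetry element and so occur as enantiomeric pairs, giving 6 + 2 = 8 stereoisomers in total.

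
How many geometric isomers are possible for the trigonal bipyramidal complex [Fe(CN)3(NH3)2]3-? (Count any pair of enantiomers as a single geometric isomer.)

A trigonal bipyramid has two axial and three equatorial sites, which are chemically inequivalent.
Working through the distinct placements yields 3 geometric isomers: NH3 both equatorial; NH3 one axial, one equatorial; NH3 both axial.

3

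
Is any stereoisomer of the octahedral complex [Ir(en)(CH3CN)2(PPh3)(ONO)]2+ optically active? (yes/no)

yes

The six octahedral sites form three mutually perpendicular trans pairs.
Each en is bidentate and must span two cis positions.
There are 4 geometric isomers: CH3CN trans; CH3CN cis (3 arrangements, 2 chiral).
Of these, 2 lack any improper symmetry element and so occur as enantiomeric pairs, giving 4 + 2 = 6 stereoisomers in total.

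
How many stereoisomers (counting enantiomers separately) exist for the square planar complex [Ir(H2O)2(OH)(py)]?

2

The distinct arrangements are (2 in all): H2O cis; H2O trans.
Each arrangement has an internal mirror plane or centre of symmetry, so none is chiral.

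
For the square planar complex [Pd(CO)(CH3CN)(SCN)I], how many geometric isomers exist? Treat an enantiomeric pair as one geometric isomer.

A square has two trans pairs of vertices; adjacent vertices are cis.
Systematic placement gives 3 geometric isomers: (CH3CN/I trans, CO/SCN trans); (CH3CN/SCN trans, CO/I trans); (CH3CN/CO trans, I/SCN trans).

3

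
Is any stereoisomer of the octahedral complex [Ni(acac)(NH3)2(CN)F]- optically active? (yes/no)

yes

In an octahedral complex each vertex has one trans partner and four cis neighbours.
Each acac is bidentate and must span two cis positions.
The distinct arrangements are (4 in all): NH3 cis (3 arrangements, 2 chiral); NH3 trans.
Of these, 2 lack any improper symmetry element and so occur as enantiomeric pairs, giving 4 + 2 = 6 stereoisomers in total.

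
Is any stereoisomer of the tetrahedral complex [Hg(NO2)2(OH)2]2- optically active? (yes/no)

All four vertices of a tetrahedron are equivalent and mutually adjacent, so cis/trans isomerism cannot arise.
Only one geometric arrangement is possible.

no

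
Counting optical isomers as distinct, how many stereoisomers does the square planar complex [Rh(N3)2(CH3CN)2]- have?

A square has two trans pairs of vertices; adjacent vertices are cis.
The distinct arrangements are (2 in all): N3 cis; N3 trans.
Each arrangement has an internal mirror plane or centre of symmetry, so none is chiral.

2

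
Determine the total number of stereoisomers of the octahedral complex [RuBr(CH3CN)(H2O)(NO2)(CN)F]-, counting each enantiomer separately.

30

An octahedron has six vertices in three trans pairs; every non-trans pair is cis.
Exhaustive case analysis gives 15 geometric isomers.
Of these, 15 lack any improper symmetry element and so occur as enantiomeric pairs, giving 15 + 15 = 30 stereoisomers in total.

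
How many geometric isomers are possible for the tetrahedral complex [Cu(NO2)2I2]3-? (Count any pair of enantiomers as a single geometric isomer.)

1

Only one geometric arrangement is possible.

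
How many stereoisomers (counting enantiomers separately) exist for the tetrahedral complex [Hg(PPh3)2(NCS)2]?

In a tetrahedral complex all four positions are equivalent and every pair of ligands is adjacent — there is no cis/trans distinction.
Only one geometric arrangement is possible.

1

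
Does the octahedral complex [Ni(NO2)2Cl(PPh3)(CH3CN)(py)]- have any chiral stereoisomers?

yes

The six octahedral sites form three mutually perpendicular trans pairs.
Placing the ligands in turn and identifying arrangements related by rotation or reflection leaves 9 distinct geometric isomers.
Of these, 6 lack any improper symmetry element and so occur as enantiomeric pairs, giving 9 + 6 = 15 stereoisomers in total.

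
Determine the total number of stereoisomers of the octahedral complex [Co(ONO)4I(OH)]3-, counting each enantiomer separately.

2

In an octahedral complex each vertex has one trans partner and four cis neighbours.
Systematic placement gives 2 geometric isomers: I and OH mutually trans; I and OH mutually cis.
Each arrangement has an internal mirror plane or centre of symmetry, so none is chiral.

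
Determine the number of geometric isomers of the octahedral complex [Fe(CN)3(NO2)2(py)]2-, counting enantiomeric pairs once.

3

The six octahedral sites form three mutually perpendicular trans pairs.
The distinct arrangements are (3 in all): CN mer, NO2 cis; CN mer, NO2 trans; CN fac, NO2 cis.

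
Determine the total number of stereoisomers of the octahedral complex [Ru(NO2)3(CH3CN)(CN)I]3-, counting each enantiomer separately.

5

In an octahedral complex each vertex has one trans partner and four cis neighbours.
The distinct arrangements are (4 in all): NO2 mer (3 arrangements); NO2 fac (chiral).
One of these lacks any improper symmetry element and so occurs as an enantiomeric pair, giving 4 + 1 = 5 stereoisomers in total.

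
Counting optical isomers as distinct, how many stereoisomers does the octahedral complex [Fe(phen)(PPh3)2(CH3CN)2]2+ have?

The six octahedral sites form three mutually perpendicular trans pairs.
Each phen is bidentate and must span two cis positions.
Working through the distinct placements yields 3 geometric isomers: PPh3 cis, CH3CN trans; PPh3 cis, CH3CN cis (chiral); PPh3 trans, CH3CN cis.
One of these lacks any improper symmetry element and so occurs as an enantiomeric pair, giving 3 + 1 = 4 stereoisomers in total.

4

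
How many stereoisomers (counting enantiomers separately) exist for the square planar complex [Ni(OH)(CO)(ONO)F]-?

3

Working through the distinct placements yields 3 geometric isomers: (CO/OH trans, F/ONO trans); (CO/ONO trans, F/OH trans); (CO/F trans, OH/ONO trans).
Each arrangement has an internal mirror plane or centre of symmetry, so none is chiral.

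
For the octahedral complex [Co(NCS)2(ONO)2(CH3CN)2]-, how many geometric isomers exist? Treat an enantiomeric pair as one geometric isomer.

5

The six octahedral sites form three mutually perpendicular trans pairs.
There are 5 geometric isomers: NCS trans, ONO trans, CH3CN trans; NCS cis, ONO cis, CH3CN trans; NCS cis, ONO trans, CH3CN cis; NCS cis, ONO cis, CH3CN cis (chiral); NCS trans, ONO cis, CH3CN cis.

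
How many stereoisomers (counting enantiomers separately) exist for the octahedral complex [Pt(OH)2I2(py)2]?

6

An octahedron has six vertices in three trans pairs; every non-trans pair is cis.
Systematic placement gives 5 geometric isomers: OH trans, I trans, py trans; OH cis, I trans, py cis; OH cis, I cis, py trans; OH cis, I cis, py cis (chiral); OH trans, I cis, py cis.
One of these lacks any improper symmetry element and so occurs as an enantiomeric pair, giving 5 + 1 = 6 stereoisomers in total.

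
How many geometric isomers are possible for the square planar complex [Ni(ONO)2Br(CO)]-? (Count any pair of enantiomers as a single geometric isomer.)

In a square planar complex each vertex has one trans partner and two cis neighbours.
Working through the distinct placements yields 2 geometric isomers: ONO cis; ONO trans.

2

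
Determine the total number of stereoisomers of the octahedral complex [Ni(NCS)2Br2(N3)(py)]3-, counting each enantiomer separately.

8

The six octahedral sites form three mutually perpendicular trans pairs.
Systematic placement gives 6 geometric isomers: NCS cis, Br trans; NCS trans, Br trans; NCS cis, Br cis (3 arrangements, 2 chiral); NCS trans, Br cis.
Of these, 2 lack any improper symmetry element and so occur as enantiomeric pairs, giving 6 + 2 = 8 stereoisomers in total.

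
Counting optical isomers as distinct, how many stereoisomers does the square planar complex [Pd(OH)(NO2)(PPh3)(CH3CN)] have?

In a square planar complex each vertex has one trans partner and two cis neighbours.
There are 3 geometric isomers: (CH3CN/OH trans, NO2/PPh3 trans); (CH3CN/PPh3 trans, NO2/OH trans); (CH3CN/NO2 trans, OH/PPh3 trans).
Each arrangement has an internal mirror plane or centre of symmetry, so none is chiral.

3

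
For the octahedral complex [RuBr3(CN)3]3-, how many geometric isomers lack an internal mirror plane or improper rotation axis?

0

In an octahedral complex each vertex has one trans partner and four cis neighbours.
Working through the distinct placements yields 2 geometric isomers: Br mer; Br fac.
Each arrangement has an internal mirror plane or centre of symmetry, so none is chiral.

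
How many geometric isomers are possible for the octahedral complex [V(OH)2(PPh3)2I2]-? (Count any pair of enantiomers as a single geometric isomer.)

There are 5 geometric isomers: OH trans, PPh3 trans, I trans; OH cis, PPh3 cis, I trans; OH cis, PPh3 trans, I cis; OH cis, PPh3 cis, I cis (chiral); OH trans, PPh3 cis, I cis.

5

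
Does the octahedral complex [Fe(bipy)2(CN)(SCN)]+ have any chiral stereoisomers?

In an octahedral complex each vertex has one trans partner and four cis neighbours.
Each bipy is bidentate and must span two cis positions.
There are 2 geometric isomers: CN and SCN mutually trans; CN and SCN mutually cis (chiral).
One of these lacks any improper symmetry element and so occurs as an enantiomeric pair, giving 2 + 1 = 3 stereoisomers in total.

yes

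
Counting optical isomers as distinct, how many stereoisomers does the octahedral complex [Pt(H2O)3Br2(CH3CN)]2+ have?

The distinct arrangements are (3 in all): H2O mer, Br trans; H2O mer, Br cis; H2O fac, Br cis.
Each arrangement has an internal mirror plane or centre of symmetry, so none is chiral.

3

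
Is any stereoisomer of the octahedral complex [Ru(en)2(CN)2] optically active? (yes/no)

The six octahedral sites form three mutually perpendicular trans pairs.
Each en is bidentate and must span two cis positions.
The distinct arrangements are (2 in all): CN trans; CN cis (chiral).
One of these lacks any improper symmetry element and so occurs as an enantiomeric pair, giving 2 + 1 = 3 stereoisomers in total.

yes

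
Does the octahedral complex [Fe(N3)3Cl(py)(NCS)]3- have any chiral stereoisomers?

yes

Systematic placement gives 4 geometric isomers: N3 mer (3 arrangements); N3 fac (chiral).
One of these lacks any improper symmetry element and so occurs as an enantiomeric pair, giving 4 + 1 = 5 stereoisomers in total.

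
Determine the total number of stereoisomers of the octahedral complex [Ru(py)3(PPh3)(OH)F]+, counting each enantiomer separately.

5

In an octahedral complex each vertex has one trans partner and four cis neighbours.
The distinct arrangements are (4 in all): py mer (3 arrangements); py fac (chiral).
One of these lacks any improper symmetry element and so occurs as an enantiomeric pair, giving 4 + 1 = 5 stereoisomers in total.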